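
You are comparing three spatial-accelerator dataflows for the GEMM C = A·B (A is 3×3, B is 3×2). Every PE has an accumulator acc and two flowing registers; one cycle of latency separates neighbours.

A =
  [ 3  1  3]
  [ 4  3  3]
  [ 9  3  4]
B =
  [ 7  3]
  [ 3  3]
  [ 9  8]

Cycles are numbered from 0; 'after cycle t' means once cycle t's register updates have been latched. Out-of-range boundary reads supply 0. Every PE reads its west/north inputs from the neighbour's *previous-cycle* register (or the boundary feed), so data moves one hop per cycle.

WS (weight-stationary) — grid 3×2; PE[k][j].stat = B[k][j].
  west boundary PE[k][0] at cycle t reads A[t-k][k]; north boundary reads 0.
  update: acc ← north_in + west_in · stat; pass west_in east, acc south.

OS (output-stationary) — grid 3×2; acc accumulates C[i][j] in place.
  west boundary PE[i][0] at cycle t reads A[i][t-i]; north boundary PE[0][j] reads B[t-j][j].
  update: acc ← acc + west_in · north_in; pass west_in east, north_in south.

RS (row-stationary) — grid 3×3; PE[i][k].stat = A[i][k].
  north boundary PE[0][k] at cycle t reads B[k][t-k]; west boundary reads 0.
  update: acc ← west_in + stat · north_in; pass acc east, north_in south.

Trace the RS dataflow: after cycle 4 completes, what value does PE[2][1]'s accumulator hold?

PE[2][1].acc = 36

RS (3×3). Following PE[2][1] plus its west/north inputs:
  0: (1,1).acc=0  regs=<0,0>
  0: (2,0).acc=0  regs=<0,0>
  0: (2,1).acc=0  regs=<0,0>
  1: (1,1).acc=0  regs=<0,0>
  1: (2,0).acc=0  regs=<0,0>
  1: (2,1).acc=0  regs=<0,0>
  2: (1,1).acc=37  regs=<37,3>
  2: (2,0).acc=63  regs=<63,7>
  2: (2,1).acc=0  regs=<0,0>
  3: (1,1).acc=21  regs=<21,3>
  3: (2,0).acc=27  regs=<27,3>
  3: (2,1).acc=72  regs=<72,3>
  4: (1,1).acc=0  regs=<0,0>
  4: (2,0).acc=0  regs=<0,0>
  4: (2,1).acc=36  regs=<36,3>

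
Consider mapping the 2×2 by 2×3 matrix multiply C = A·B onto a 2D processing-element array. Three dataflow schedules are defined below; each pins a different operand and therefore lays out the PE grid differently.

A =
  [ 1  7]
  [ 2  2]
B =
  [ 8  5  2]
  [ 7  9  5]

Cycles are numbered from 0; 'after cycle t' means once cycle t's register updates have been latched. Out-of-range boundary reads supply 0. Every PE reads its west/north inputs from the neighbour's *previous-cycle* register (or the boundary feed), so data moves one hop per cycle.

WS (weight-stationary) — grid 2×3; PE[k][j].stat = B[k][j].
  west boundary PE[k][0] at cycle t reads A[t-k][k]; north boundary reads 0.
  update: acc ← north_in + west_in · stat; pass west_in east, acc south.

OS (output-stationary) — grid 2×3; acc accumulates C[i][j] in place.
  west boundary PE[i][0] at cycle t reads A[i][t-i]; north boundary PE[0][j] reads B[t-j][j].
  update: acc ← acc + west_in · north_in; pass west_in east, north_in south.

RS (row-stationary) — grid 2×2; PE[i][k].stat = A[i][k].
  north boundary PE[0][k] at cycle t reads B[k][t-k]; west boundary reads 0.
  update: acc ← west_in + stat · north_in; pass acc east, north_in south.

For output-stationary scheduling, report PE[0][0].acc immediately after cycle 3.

Tracing OS — 2×3 array, target PE[0][0]:
  after 0 — PE[0][0] acc=8, pass-E 1, pass-S 8
  after 1 — PE[0][0] acc=57, pass-E 7, pass-S 7
  after 2 — PE[0][0] acc=57, pass-E 0, pass-S 0
  after 3 — PE[0][0] acc=57, pass-E 0, pass-S 0

PE[0][0].acc = 57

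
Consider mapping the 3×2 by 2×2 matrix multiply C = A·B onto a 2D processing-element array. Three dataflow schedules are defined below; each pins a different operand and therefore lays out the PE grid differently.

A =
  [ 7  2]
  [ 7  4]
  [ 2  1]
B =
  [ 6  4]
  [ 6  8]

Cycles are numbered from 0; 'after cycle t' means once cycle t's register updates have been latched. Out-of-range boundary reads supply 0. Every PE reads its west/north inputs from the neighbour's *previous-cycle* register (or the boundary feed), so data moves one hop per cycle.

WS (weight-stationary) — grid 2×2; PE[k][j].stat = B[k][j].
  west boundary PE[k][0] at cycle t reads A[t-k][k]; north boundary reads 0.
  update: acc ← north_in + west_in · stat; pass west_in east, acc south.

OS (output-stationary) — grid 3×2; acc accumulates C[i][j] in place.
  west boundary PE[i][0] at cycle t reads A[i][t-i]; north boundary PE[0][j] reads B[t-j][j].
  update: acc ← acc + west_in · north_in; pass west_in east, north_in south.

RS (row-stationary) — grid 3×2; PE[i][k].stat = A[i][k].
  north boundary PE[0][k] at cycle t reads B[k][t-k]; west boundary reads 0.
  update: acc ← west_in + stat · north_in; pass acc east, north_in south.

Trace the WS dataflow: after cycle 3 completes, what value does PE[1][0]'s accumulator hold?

PE[1][0].acc = 18

WS (2×2). Following PE[1][0] plus its west/north inputs:
  c0 r0c0: 42 / 7 / 42
  c0 r1c0: 0 / 0 / 0
  c1 r0c0: 42 / 7 / 42
  c1 r1c0: 54 / 2 / 54
  c2 r0c0: 12 / 2 / 12
  c2 r1c0: 66 / 4 / 66
  c3 r0c0: 0 / 0 / 0
  c3 r1c0: 18 / 1 / 18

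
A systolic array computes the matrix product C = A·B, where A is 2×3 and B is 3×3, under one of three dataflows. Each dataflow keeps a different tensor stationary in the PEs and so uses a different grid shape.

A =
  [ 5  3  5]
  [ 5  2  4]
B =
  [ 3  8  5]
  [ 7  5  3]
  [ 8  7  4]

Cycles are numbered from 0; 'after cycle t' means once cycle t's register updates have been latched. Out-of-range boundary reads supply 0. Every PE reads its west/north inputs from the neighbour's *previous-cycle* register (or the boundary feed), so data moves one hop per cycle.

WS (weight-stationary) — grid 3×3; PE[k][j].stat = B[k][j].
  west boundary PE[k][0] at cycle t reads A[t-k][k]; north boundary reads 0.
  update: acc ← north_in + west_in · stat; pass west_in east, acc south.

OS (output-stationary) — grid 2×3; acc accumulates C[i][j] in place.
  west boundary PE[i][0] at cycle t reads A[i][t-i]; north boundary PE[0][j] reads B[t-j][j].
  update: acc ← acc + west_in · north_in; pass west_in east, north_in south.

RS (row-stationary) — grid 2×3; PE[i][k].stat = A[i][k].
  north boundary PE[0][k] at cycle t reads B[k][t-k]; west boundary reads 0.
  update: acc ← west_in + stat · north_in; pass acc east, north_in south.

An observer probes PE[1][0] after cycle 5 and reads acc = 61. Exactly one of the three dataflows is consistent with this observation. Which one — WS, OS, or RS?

Under WS (3×3), PE[1][0]:
  c0 r1c0: 0 / 0 / 0
  c1 r1c0: 36 / 3 / 36
  c2 r1c0: 29 / 2 / 29
  c3 r1c0: 0 / 0 / 0
  c4 r1c0: 0 / 0 / 0
  c5 r1c0: 0 / 0 / 0
Under OS (2×3), PE[1][0]:
  c0 r1c0: 0 / 0 / 0
  c1 r1c0: 15 / 5 / 3
  c2 r1c0: 29 / 2 / 7
  c3 r1c0: 61 / 4 / 8
  c4 r1c0: 61 / 0 / 0
  c5 r1c0: 61 / 0 / 0
Under RS (2×3), PE[1][0]:
  c0 r1c0: 0 / 0 / 0
  c1 r1c0: 15 / 15 / 3
  c2 r1c0: 40 / 40 / 8
  c3 r1c0: 25 / 25 / 5
  c4 r1c0: 0 / 0 / 0
  c5 r1c0: 0 / 0 / 0

dataflow = OS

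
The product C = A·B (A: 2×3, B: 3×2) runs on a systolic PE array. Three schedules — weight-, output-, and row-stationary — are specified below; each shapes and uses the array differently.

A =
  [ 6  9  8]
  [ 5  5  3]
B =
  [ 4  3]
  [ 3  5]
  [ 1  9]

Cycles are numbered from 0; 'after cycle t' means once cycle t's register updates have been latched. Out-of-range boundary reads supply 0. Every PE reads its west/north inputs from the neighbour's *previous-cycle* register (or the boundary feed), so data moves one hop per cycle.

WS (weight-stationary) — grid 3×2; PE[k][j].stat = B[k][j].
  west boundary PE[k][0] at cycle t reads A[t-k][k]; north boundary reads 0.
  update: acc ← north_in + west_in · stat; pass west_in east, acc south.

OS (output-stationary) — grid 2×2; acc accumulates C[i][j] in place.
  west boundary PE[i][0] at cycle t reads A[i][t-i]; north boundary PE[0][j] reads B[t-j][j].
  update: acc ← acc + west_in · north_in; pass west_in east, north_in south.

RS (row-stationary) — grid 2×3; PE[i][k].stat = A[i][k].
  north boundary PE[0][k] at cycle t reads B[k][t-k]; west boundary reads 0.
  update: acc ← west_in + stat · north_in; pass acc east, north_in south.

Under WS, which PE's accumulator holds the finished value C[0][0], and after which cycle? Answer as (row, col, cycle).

WS — PE[2][0] is where C[0][0] collects:
  @0  [2,0]  acc 0  |  →0  ↓0
  @1  [2,0]  acc 0  |  →0  ↓0
  @2  [2,0]  acc 59  |  →8  ↓59

(row, col, cycle) = (2, 0, 2)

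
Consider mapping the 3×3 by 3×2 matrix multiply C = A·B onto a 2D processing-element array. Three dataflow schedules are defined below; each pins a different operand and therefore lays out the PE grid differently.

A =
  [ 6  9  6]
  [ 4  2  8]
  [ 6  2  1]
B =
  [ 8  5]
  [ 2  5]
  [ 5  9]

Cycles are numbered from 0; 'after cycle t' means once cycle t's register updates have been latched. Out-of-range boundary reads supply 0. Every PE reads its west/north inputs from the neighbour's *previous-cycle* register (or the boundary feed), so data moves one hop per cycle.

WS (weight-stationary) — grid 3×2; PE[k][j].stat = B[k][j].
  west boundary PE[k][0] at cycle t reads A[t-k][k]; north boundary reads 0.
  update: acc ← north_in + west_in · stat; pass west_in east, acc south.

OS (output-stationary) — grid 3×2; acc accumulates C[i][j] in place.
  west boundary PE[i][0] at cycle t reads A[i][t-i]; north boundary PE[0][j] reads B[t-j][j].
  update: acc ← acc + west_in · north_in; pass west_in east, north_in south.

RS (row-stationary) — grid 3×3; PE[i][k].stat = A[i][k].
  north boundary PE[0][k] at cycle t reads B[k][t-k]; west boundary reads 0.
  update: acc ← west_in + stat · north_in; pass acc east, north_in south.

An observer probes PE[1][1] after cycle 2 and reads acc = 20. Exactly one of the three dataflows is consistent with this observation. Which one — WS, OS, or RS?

— WS: 3×2; PE[1][1] trace:
  step 0 · PE1,1: acc=0; fwd→0 fwd↓0
  step 1 · PE1,1: acc=0; fwd→0 fwd↓0
  step 2 · PE1,1: acc=75; fwd→9 fwd↓75
— OS: 3×2; PE[1][1] trace:
  step 0 · PE1,1: acc=0; fwd→0 fwd↓0
  step 1 · PE1,1: acc=0; fwd→0 fwd↓0
  step 2 · PE1,1: acc=20; fwd→4 fwd↓5
— RS: 3×3; PE[1][1] trace:
  step 0 · PE1,1: acc=0; fwd→0 fwd↓0
  step 1 · PE1,1: acc=0; fwd→0 fwd↓0
  step 2 · PE1,1: acc=36; fwd→36 fwd↓2

dataflow = OS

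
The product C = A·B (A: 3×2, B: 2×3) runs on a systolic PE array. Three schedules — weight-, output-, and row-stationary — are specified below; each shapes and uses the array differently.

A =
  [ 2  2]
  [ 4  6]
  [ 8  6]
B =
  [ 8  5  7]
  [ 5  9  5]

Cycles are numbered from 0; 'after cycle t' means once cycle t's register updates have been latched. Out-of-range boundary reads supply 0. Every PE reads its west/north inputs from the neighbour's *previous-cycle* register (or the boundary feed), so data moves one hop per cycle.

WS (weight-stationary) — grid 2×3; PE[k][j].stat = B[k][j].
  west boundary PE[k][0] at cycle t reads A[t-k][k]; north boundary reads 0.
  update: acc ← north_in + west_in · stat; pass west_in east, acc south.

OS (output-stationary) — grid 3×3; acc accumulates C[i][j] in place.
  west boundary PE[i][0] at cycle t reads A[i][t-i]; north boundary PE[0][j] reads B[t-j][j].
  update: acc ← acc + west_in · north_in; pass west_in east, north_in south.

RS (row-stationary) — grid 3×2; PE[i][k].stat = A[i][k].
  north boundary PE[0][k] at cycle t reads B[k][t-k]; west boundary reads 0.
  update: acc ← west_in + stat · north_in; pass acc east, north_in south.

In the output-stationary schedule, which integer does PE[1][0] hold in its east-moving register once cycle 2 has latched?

OS on a 3×3 grid — tracing PE[1][0] and its feeders:
  0: (0,0).acc=16  regs=<2,8>
  0: (1,0).acc=0  regs=<0,0>
  1: (0,0).acc=26  regs=<2,5>
  1: (1,0).acc=32  regs=<4,8>
  2: (0,0).acc=26  regs=<0,0>
  2: (1,0).acc=62  regs=<6,5>

register = 6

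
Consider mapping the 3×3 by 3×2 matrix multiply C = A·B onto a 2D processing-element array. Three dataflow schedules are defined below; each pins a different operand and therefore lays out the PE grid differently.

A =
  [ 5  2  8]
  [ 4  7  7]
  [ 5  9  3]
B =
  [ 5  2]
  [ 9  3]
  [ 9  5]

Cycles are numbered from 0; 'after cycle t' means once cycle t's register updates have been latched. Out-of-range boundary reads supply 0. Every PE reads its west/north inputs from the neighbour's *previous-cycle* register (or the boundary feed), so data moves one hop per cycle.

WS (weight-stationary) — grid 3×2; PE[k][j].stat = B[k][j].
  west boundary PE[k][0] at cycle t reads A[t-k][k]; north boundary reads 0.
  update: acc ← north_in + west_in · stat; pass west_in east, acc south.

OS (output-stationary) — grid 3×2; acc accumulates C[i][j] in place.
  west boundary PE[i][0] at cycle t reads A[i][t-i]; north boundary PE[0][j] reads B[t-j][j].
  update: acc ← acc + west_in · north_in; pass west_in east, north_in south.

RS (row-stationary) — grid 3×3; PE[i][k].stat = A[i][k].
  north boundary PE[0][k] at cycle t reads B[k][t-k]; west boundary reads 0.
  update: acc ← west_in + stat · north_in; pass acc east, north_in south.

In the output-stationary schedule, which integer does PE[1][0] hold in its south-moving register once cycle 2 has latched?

register = 9

OS (3×2). Following PE[1][0] plus its west/north inputs:
  after 0 — PE[0][0] acc=25, pass-E 5, pass-S 5
  after 0 — PE[1][0] acc=0, pass-E 0, pass-S 0
  after 1 — PE[0][0] acc=43, pass-E 2, pass-S 9
  after 1 — PE[1][0] acc=20, pass-E 4, pass-S 5
  after 2 — PE[0][0] acc=115, pass-E 8, pass-S 9
  after 2 — PE[1][0] acc=83, pass-E 7, pass-S 9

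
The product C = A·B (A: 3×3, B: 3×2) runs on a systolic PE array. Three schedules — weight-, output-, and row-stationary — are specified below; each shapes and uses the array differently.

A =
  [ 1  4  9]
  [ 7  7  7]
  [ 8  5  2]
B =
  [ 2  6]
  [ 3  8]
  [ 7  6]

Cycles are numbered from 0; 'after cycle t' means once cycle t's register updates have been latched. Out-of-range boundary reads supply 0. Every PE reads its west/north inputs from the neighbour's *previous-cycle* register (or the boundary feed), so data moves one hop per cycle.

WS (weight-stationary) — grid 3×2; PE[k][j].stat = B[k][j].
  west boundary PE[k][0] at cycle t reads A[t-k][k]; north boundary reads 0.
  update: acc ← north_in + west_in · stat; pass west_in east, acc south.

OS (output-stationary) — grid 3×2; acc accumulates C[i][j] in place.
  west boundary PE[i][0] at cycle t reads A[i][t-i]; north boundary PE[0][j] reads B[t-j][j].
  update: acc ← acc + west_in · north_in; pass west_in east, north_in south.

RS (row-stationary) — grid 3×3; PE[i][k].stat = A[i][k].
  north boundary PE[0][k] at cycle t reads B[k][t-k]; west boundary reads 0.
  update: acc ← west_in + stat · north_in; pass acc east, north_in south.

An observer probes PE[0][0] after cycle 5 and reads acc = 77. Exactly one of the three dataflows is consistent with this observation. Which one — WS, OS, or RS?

dataflow = OS

WS [3×2] PE[0][0] across cycles:
  after 0 — PE[0][0] acc=2, pass-E 1, pass-S 2
  after 1 — PE[0][0] acc=14, pass-E 7, pass-S 14
  after 2 — PE[0][0] acc=16, pass-E 8, pass-S 16
  after 3 — PE[0][0] acc=0, pass-E 0, pass-S 0
  after 4 — PE[0][0] acc=0, pass-E 0, pass-S 0
  after 5 — PE[0][0] acc=0, pass-E 0, pass-S 0
OS [3×2] PE[0][0] across cycles:
  after 0 — PE[0][0] acc=2, pass-E 1, pass-S 2
  after 1 — PE[0][0] acc=14, pass-E 4, pass-S 3
  after 2 — PE[0][0] acc=77, pass-E 9, pass-S 7
  after 3 — PE[0][0] acc=77, pass-E 0, pass-S 0
  after 4 — PE[0][0] acc=77, pass-E 0, pass-S 0
  after 5 — PE[0][0] acc=77, pass-E 0, pass-S 0
RS [3×3] PE[0][0] across cycles:
  after 0 — PE[0][0] acc=2, pass-E 2, pass-S 2
  after 1 — PE[0][0] acc=6, pass-E 6, pass-S 6
  after 2 — PE[0][0] acc=0, pass-E 0, pass-S 0
  after 3 — PE[0][0] acc=0, pass-E 0, pass-S 0
  after 4 — PE[0][0] acc=0, pass-E 0, pass-S 0
  after 5 — PE[0][0] acc=0, pass-E 0, pass-S 0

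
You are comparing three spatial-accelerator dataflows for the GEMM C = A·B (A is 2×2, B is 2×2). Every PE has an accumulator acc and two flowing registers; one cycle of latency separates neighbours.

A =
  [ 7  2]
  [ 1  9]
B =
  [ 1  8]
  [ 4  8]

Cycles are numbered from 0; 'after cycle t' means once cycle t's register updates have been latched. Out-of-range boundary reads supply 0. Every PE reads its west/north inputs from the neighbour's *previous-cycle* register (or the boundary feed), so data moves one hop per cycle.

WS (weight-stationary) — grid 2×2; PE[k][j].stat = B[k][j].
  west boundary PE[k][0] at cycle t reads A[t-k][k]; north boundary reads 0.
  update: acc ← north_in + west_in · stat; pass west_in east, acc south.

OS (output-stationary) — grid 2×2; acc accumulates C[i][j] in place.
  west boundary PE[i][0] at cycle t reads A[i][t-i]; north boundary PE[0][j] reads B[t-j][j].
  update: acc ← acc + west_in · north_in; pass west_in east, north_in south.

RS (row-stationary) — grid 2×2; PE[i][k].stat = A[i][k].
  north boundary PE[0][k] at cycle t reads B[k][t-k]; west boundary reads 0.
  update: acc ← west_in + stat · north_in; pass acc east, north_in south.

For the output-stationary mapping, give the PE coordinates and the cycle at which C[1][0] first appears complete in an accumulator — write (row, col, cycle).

(row, col, cycle) = (1, 0, 2)

OS — PE[1][0] is where C[1][0] collects:
  @0  [1,0]  acc 0  |  →0  ↓0
  @1  [1,0]  acc 1  |  →1  ↓1
  @2  [1,0]  acc 37  |  →9  ↓4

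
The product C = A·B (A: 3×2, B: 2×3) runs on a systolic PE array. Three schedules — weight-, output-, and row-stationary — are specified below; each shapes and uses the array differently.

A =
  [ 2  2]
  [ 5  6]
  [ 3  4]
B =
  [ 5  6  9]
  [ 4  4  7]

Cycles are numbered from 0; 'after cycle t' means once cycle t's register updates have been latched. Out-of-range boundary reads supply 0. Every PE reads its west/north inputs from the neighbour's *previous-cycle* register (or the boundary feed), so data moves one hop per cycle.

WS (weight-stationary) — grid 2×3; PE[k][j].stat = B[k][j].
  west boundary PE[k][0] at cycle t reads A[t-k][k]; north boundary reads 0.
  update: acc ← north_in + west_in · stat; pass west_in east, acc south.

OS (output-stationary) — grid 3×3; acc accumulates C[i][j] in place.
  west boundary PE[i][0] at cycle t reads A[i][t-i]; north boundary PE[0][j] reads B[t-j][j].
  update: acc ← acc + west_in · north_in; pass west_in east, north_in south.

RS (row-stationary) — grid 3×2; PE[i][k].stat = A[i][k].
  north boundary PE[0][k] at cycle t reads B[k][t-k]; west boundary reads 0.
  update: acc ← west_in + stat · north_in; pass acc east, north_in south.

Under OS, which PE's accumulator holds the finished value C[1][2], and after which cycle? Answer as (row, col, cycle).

(row, col, cycle) = (1, 2, 4)

OS — PE[1][2] is where C[1][2] collects:
  [0] (1,2) acc=0 (h:0 v:0)
  [1] (1,2) acc=0 (h:0 v:0)
  [2] (1,2) acc=0 (h:0 v:0)
  [3] (1,2) acc=45 (h:5 v:9)
  [4] (1,2) acc=87 (h:6 v:7)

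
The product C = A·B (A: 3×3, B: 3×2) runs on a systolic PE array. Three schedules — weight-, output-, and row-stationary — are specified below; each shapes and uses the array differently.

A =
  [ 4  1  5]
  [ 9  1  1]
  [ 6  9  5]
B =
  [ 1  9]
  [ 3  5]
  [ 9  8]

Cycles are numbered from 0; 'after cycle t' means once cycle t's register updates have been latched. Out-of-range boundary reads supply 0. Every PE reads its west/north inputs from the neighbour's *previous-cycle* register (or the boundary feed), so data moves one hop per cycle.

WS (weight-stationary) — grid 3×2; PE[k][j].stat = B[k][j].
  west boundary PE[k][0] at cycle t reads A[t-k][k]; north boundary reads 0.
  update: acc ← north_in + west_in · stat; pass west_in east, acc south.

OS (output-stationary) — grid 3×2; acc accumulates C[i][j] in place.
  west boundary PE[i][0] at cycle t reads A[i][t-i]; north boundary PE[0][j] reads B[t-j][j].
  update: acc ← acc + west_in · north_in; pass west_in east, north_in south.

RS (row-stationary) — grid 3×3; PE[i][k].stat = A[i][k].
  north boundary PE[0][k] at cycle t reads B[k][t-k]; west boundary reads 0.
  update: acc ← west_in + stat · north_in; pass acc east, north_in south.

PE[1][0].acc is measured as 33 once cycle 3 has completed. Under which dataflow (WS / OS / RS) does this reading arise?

dataflow = WS

— WS: 3×2; PE[1][0] trace:
  @0  [1,0]  acc 0  |  →0  ↓0
  @1  [1,0]  acc 7  |  →1  ↓7
  @2  [1,0]  acc 12  |  →1  ↓12
  @3  [1,0]  acc 33  |  →9  ↓33
— OS: 3×2; PE[1][0] trace:
  @0  [1,0]  acc 0  |  →0  ↓0
  @1  [1,0]  acc 9  |  →9  ↓1
  @2  [1,0]  acc 12  |  →1  ↓3
  @3  [1,0]  acc 21  |  →1  ↓9
— RS: 3×3; PE[1][0] trace:
  @0  [1,0]  acc 0  |  →0  ↓0
  @1  [1,0]  acc 9  |  →9  ↓1
  @2  [1,0]  acc 81  |  →81  ↓9
  @3  [1,0]  acc 0  |  →0  ↓0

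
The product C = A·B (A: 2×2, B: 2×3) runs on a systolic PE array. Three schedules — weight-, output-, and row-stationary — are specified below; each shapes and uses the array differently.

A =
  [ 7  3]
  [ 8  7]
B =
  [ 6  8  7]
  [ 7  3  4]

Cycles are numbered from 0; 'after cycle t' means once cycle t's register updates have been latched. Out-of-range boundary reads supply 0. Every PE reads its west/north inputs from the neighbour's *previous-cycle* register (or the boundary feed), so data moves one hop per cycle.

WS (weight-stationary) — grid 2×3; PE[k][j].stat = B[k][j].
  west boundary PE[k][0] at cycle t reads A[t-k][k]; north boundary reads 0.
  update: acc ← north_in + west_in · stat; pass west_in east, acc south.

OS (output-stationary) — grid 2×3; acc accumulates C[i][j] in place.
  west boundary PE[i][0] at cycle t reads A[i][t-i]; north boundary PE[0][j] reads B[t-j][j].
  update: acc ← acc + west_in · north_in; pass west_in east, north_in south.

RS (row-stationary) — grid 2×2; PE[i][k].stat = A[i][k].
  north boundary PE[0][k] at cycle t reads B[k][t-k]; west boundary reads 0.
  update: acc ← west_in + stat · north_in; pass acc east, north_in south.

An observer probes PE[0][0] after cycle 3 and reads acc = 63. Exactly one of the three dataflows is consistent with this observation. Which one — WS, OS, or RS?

— WS: 2×3; PE[0][0] trace:
  c0 r0c0: 42 / 7 / 42
  c1 r0c0: 48 / 8 / 48
  c2 r0c0: 0 / 0 / 0
  c3 r0c0: 0 / 0 / 0
— OS: 2×3; PE[0][0] trace:
  c0 r0c0: 42 / 7 / 6
  c1 r0c0: 63 / 3 / 7
  c2 r0c0: 63 / 0 / 0
  c3 r0c0: 63 / 0 / 0
— RS: 2×2; PE[0][0] trace:
  c0 r0c0: 42 / 42 / 6
  c1 r0c0: 56 / 56 / 8
  c2 r0c0: 49 / 49 / 7
  c3 r0c0: 0 / 0 / 0

dataflow = OS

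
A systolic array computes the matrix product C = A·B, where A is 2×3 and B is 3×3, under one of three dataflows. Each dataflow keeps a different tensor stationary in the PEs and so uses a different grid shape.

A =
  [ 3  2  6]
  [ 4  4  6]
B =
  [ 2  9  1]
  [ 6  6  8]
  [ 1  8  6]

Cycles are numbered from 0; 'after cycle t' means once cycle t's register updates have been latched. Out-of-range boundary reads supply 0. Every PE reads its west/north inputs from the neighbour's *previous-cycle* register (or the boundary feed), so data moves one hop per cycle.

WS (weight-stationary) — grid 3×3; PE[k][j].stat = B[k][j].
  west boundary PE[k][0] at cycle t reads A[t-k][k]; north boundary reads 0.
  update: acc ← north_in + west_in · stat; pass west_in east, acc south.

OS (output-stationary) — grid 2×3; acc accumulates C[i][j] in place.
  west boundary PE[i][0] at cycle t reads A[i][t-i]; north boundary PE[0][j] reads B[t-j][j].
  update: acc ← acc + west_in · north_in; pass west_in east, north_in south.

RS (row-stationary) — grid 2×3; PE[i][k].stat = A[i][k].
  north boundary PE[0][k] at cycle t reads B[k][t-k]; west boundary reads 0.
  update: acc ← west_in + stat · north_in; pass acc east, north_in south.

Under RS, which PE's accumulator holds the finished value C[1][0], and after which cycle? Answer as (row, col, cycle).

Under RS, C[1][0] lands at PE[1][2]:
  0: (1,2).acc=0  regs=<0,0>
  1: (1,2).acc=0  regs=<0,0>
  2: (1,2).acc=0  regs=<0,0>
  3: (1,2).acc=38  regs=<38,1>

(row, col, cycle) = (1, 2, 3)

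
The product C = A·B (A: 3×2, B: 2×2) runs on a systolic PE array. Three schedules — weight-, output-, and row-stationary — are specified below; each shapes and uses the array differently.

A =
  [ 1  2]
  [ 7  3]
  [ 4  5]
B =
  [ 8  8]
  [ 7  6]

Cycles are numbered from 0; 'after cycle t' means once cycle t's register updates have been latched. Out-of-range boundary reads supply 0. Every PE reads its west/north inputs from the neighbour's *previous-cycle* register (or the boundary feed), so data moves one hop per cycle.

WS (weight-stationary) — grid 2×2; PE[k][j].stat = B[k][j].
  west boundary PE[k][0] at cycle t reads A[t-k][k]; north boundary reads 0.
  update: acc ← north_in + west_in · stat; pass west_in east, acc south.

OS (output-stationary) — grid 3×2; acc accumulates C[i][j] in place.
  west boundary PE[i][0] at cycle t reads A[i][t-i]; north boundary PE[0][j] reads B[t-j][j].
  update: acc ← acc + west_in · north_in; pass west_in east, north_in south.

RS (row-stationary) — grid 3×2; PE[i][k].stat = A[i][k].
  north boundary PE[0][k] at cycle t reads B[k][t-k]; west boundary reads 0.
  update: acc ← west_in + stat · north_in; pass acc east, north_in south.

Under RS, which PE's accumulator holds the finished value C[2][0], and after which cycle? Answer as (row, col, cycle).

RS: C[2][0] accumulates in PE[2][1]:
  0: (2,1).acc=0  regs=<0,0>
  1: (2,1).acc=0  regs=<0,0>
  2: (2,1).acc=0  regs=<0,0>
  3: (2,1).acc=67  regs=<67,7>

(row, col, cycle) = (2, 1, 3)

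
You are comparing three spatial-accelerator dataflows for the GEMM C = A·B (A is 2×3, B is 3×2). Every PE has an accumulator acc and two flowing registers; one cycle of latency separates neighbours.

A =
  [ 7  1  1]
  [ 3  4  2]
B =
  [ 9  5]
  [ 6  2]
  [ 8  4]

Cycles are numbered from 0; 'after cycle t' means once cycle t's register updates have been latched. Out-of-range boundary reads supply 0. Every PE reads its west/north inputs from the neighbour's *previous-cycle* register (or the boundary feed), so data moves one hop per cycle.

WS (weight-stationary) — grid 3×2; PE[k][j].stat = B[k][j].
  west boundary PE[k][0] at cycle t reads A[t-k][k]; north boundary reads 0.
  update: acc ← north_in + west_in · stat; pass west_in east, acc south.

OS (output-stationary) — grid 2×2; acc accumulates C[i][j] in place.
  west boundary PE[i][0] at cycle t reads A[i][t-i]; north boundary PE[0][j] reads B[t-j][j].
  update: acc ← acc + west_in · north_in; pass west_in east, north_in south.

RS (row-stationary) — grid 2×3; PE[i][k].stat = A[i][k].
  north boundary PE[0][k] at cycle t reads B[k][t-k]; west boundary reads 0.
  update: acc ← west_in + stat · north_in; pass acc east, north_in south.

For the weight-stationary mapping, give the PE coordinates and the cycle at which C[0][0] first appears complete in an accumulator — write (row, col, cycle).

(row, col, cycle) = (2, 0, 2)

WS — PE[2][0] is where C[0][0] collects:
  @0  [2,0]  acc 0  |  →0  ↓0
  @1  [2,0]  acc 0  |  →0  ↓0
  @2  [2,0]  acc 77  |  →1  ↓77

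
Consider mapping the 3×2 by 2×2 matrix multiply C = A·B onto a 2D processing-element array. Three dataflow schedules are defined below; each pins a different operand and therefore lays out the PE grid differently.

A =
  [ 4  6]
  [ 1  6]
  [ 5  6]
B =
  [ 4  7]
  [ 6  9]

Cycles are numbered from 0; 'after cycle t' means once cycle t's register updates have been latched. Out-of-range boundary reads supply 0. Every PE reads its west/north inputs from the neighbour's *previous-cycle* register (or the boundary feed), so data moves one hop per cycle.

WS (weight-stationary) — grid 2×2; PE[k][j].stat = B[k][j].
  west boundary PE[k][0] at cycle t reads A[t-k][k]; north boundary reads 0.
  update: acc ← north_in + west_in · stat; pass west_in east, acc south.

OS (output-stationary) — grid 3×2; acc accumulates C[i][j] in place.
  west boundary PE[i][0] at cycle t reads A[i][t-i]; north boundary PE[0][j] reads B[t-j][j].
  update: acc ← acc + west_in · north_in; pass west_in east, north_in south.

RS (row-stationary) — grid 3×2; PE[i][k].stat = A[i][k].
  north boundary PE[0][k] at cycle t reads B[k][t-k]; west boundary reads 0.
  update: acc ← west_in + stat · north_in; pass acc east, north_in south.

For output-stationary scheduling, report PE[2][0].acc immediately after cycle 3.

OS 3×2: PE[2][0] cycle-by-cycle (with neighbour feeds):
  after 0 — PE[1][0] acc=0, pass-E 0, pass-S 0
  after 0 — PE[2][0] acc=0, pass-E 0, pass-S 0
  after 1 — PE[1][0] acc=4, pass-E 1, pass-S 4
  after 1 — PE[2][0] acc=0, pass-E 0, pass-S 0
  after 2 — PE[1][0] acc=40, pass-E 6, pass-S 6
  after 2 — PE[2][0] acc=20, pass-E 5, pass-S 4
  after 3 — PE[1][0] acc=40, pass-E 0, pass-S 0
  after 3 — PE[2][0] acc=56, pass-E 6, pass-S 6

PE[2][0].acc = 56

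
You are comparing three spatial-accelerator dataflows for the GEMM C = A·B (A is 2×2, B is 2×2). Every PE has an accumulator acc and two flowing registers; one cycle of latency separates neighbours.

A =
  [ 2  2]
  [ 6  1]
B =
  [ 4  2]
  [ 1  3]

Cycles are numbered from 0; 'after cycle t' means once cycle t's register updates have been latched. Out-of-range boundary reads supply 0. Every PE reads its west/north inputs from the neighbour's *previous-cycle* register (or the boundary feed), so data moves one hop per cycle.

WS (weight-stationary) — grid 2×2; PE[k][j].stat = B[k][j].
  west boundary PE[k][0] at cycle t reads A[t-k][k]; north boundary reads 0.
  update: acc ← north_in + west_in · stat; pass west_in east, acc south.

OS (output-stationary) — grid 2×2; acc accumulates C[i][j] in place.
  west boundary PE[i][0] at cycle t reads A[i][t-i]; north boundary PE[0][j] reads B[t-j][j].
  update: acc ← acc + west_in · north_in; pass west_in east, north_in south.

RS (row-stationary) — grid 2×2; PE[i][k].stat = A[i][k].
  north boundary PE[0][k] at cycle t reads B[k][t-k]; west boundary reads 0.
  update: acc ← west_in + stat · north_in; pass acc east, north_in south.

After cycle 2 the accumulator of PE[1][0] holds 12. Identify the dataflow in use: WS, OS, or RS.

Under WS (2×2), PE[1][0]:
  cycle 0: PE[1][0] → acc 0, east 0, south 0
  cycle 1: PE[1][0] → acc 10, east 2, south 10
  cycle 2: PE[1][0] → acc 25, east 1, south 25
Under OS (2×2), PE[1][0]:
  cycle 0: PE[1][0] → acc 0, east 0, south 0
  cycle 1: PE[1][0] → acc 24, east 6, south 4
  cycle 2: PE[1][0] → acc 25, east 1, south 1
Under RS (2×2), PE[1][0]:
  cycle 0: PE[1][0] → acc 0, east 0, south 0
  cycle 1: PE[1][0] → acc 24, east 24, south 4
  cycle 2: PE[1][0] → acc 12, east 12, south 2

dataflow = RS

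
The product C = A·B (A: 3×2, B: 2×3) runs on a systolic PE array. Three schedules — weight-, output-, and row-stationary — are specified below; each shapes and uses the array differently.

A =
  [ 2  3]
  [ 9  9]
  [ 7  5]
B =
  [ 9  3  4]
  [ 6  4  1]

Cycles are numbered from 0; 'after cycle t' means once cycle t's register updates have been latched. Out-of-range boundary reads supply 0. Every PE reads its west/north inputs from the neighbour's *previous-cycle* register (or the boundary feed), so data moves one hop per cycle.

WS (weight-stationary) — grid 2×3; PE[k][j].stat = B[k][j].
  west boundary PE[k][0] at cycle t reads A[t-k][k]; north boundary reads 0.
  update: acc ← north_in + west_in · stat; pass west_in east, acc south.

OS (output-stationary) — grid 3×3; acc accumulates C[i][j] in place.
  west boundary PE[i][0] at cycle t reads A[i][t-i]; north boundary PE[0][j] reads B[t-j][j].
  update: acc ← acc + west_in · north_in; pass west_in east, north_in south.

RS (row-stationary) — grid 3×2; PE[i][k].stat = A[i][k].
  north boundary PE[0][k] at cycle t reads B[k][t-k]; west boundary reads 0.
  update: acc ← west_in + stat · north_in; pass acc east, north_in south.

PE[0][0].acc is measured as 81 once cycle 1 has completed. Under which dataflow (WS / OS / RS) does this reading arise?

dataflow = WS

WS (2×3 grid), PE[0][0]:
  step 0 · PE0,0: acc=18; fwd→2 fwd↓18
  step 1 · PE0,0: acc=81; fwd→9 fwd↓81
OS (3×3 grid), PE[0][0]:
  step 0 · PE0,0: acc=18; fwd→2 fwd↓9
  step 1 · PE0,0: acc=36; fwd→3 fwd↓6
RS (3×2 grid), PE[0][0]:
  step 0 · PE0,0: acc=18; fwd→18 fwd↓9
  step 1 · PE0,0: acc=6; fwd→6 fwd↓3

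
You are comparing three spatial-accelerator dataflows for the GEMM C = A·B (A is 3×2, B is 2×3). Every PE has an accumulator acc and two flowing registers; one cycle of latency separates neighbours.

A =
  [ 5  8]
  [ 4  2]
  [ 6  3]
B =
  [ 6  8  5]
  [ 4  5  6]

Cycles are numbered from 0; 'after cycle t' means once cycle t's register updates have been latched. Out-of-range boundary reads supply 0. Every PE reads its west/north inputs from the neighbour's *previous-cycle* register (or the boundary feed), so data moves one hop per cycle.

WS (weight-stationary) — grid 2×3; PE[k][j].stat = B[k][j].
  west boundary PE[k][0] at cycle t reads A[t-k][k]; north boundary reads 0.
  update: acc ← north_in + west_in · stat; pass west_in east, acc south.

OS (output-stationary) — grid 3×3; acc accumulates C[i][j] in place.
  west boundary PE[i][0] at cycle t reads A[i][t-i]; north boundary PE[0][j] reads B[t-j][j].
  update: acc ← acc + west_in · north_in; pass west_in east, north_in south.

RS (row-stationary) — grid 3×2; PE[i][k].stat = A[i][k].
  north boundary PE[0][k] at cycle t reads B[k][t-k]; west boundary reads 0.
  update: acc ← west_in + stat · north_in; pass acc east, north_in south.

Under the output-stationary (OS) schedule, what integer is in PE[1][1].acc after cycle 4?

OS (3×3). Following PE[1][1] plus its west/north inputs:
  after 0 — PE[0][1] acc=0, pass-E 0, pass-S 0
  after 0 — PE[1][0] acc=0, pass-E 0, pass-S 0
  after 0 — PE[1][1] acc=0, pass-E 0, pass-S 0
  after 1 — PE[0][1] acc=40, pass-E 5, pass-S 8
  after 1 — PE[1][0] acc=24, pass-E 4, pass-S 6
  after 1 — PE[1][1] acc=0, pass-E 0, pass-S 0
  after 2 — PE[0][1] acc=80, pass-E 8, pass-S 5
  after 2 — PE[1][0] acc=32, pass-E 2, pass-S 4
  after 2 — PE[1][1] acc=32, pass-E 4, pass-S 8
  after 3 — PE[0][1] acc=80, pass-E 0, pass-S 0
  after 3 — PE[1][0] acc=32, pass-E 0, pass-S 0
  after 3 — PE[1][1] acc=42, pass-E 2, pass-S 5
  after 4 — PE[0][1] acc=80, pass-E 0, pass-S 0
  after 4 — PE[1][0] acc=32, pass-E 0, pass-S 0
  after 4 — PE[1][1] acc=42, pass-E 0, pass-S 0

PE[1][1].acc = 42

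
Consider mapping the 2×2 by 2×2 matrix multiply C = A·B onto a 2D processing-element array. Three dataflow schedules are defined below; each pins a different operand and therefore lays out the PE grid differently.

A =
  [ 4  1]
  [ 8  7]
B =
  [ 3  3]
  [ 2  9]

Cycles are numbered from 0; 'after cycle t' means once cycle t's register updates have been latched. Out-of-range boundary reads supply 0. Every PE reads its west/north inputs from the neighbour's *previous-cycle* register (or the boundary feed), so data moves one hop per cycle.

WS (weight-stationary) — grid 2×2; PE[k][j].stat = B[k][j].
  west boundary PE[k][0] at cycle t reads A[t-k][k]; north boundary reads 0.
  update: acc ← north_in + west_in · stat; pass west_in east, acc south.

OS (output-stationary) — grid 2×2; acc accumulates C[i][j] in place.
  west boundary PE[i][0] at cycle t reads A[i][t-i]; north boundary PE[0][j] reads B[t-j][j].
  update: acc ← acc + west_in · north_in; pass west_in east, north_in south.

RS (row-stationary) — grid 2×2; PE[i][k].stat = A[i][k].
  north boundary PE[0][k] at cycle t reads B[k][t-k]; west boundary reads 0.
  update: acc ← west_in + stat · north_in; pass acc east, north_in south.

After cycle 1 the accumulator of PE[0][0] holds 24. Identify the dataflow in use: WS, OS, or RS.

Under WS (2×2), PE[0][0]:
  step 0 · PE0,0: acc=12; fwd→4 fwd↓12
  step 1 · PE0,0: acc=24; fwd→8 fwd↓24
Under OS (2×2), PE[0][0]:
  step 0 · PE0,0: acc=12; fwd→4 fwd↓3
  step 1 · PE0,0: acc=14; fwd→1 fwd↓2
Under RS (2×2), PE[0][0]:
  step 0 · PE0,0: acc=12; fwd→12 fwd↓3
  step 1 · PE0,0: acc=12; fwd→12 fwd↓3

dataflow = WS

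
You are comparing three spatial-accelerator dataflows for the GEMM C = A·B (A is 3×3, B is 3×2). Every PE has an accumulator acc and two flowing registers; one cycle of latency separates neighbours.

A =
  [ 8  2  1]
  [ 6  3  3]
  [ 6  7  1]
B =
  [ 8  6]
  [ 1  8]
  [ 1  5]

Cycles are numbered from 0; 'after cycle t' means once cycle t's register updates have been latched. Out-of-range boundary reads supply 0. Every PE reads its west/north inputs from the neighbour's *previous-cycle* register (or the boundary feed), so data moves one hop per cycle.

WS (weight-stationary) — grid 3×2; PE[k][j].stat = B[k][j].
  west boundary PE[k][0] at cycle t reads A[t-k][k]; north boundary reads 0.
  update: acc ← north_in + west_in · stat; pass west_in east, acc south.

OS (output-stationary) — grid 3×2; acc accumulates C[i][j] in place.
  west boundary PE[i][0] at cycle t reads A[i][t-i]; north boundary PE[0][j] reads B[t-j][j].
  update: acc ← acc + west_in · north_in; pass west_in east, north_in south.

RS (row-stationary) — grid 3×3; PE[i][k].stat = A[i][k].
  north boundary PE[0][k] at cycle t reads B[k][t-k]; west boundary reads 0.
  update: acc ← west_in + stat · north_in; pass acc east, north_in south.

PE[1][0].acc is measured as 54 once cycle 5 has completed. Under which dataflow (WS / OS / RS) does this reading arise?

— WS: 3×2; PE[1][0] trace:
  step 0 · PE1,0: acc=0; fwd→0 fwd↓0
  step 1 · PE1,0: acc=66; fwd→2 fwd↓66
  step 2 · PE1,0: acc=51; fwd→3 fwd↓51
  step 3 · PE1,0: acc=55; fwd→7 fwd↓55
  step 4 · PE1,0: acc=0; fwd→0 fwd↓0
  step 5 · PE1,0: acc=0; fwd→0 fwd↓0
— OS: 3×2; PE[1][0] trace:
  step 0 · PE1,0: acc=0; fwd→0 fwd↓0
  step 1 · PE1,0: acc=48; fwd→6 fwd↓8
  step 2 · PE1,0: acc=51; fwd→3 fwd↓1
  step 3 · PE1,0: acc=54; fwd→3 fwd↓1
  step 4 · PE1,0: acc=54; fwd→0 fwd↓0
  step 5 · PE1,0: acc=54; fwd→0 fwd↓0
— RS: 3×3; PE[1][0] trace:
  step 0 · PE1,0: acc=0; fwd→0 fwd↓0
  step 1 · PE1,0: acc=48; fwd→48 fwd↓8
  step 2 · PE1,0: acc=36; fwd→36 fwd↓6
  step 3 · PE1,0: acc=0; fwd→0 fwd↓0
  step 4 · PE1,0: acc=0; fwd→0 fwd↓0
  step 5 · PE1,0: acc=0; fwd→0 fwd↓0

dataflow = OS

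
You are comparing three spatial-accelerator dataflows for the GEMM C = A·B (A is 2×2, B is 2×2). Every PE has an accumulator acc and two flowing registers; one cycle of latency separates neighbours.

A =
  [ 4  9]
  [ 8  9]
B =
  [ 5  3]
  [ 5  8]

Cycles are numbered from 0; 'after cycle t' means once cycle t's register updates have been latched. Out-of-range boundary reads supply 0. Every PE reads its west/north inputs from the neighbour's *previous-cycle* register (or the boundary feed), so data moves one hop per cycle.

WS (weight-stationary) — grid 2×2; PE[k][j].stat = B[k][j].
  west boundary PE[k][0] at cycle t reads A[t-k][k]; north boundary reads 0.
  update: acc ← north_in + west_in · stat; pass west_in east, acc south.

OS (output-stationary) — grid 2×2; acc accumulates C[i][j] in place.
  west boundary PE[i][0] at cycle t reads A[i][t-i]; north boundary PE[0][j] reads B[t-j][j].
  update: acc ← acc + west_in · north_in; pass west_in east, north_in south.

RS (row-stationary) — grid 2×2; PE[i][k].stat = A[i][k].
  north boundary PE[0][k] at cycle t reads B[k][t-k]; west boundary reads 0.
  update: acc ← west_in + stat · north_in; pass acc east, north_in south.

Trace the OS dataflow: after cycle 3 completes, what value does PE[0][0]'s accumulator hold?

PE[0][0].acc = 65

OS on a 2×2 grid — tracing PE[0][0] and its feeders:
  c0 r0c0: 20 / 4 / 5
  c1 r0c0: 65 / 9 / 5
  c2 r0c0: 65 / 0 / 0
  c3 r0c0: 65 / 0 / 0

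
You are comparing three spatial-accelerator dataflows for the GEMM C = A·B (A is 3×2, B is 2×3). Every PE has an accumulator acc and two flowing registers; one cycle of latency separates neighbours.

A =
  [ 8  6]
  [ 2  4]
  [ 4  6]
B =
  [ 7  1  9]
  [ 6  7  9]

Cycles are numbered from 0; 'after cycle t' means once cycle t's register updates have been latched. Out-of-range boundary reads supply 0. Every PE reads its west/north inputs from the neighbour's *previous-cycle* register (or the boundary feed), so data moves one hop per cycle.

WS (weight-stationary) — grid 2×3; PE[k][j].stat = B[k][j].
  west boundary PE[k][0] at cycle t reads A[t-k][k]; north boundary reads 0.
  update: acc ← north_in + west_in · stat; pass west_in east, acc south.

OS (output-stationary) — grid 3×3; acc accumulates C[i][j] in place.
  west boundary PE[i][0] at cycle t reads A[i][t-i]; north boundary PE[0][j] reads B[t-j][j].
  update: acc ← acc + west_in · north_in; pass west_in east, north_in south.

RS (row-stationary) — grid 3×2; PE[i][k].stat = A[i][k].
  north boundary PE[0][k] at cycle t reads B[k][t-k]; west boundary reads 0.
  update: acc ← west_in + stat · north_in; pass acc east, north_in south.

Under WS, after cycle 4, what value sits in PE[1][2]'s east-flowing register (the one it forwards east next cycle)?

Tracing WS — 2×3 array, target PE[1][2]:
  [0] (0,2) acc=0 (h:0 v:0)
  [0] (1,1) acc=0 (h:0 v:0)
  [0] (1,2) acc=0 (h:0 v:0)
  [1] (0,2) acc=0 (h:0 v:0)
  [1] (1,1) acc=0 (h:0 v:0)
  [1] (1,2) acc=0 (h:0 v:0)
  [2] (0,2) acc=72 (h:8 v:72)
  [2] (1,1) acc=50 (h:6 v:50)
  [2] (1,2) acc=0 (h:0 v:0)
  [3] (0,2) acc=18 (h:2 v:18)
  [3] (1,1) acc=30 (h:4 v:30)
  [3] (1,2) acc=126 (h:6 v:126)
  [4] (0,2) acc=36 (h:4 v:36)
  [4] (1,1) acc=46 (h:6 v:46)
  [4] (1,2) acc=54 (h:4 v:54)

register = 4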